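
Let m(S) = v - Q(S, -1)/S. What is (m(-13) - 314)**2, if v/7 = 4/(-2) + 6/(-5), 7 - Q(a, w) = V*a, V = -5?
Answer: 490888336/4225 ≈ 1.1619e+5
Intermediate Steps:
Q(a, w) = 7 + 5*a (Q(a, w) = 7 - (-5)*a = 7 + 5*a)
v = -112/5 (v = 7*(4/(-2) + 6/(-5)) = 7*(4*(-1/2) + 6*(-1/5)) = 7*(-2 - 6/5) = 7*(-16/5) = -112/5 ≈ -22.400)
m(S) = -112/5 - (7 + 5*S)/S
(m(-13) - 314)**2 = ((-137/5 - 7/(-13)) - 314)**2 = ((-137/5 - 7*(-1/13)) - 314)**2 = ((-137/5 + 7/13) - 314)**2 = (-1746/65 - 314)**2 = (-22156/65)**2 = 490888336/4225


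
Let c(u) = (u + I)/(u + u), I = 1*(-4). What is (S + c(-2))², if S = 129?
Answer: 68121/4 ≈ 17030.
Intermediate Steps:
I = -4
c(u) = (-4 + u)/(2*u) (c(u) = (u - 4)/(u + u) = (-4 + u)/((2*u)) = (-4 + u)*(1/(2*u)) = (-4 + u)/(2*u))
(S + c(-2))² = (129 + (½)*(-4 - 2)/(-2))² = (129 + (½)*(-½)*(-6))² = (129 + 3/2)² = (261/2)² = 68121/4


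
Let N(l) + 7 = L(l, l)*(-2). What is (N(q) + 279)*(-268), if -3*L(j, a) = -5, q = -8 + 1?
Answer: -216008/3 ≈ -72003.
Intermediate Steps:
q = -7
L(j, a) = 5/3 (L(j, a) = -⅓*(-5) = 5/3)
N(l) = -31/3 (N(l) = -7 + (5/3)*(-2) = -7 - 10/3 = -31/3)
(N(q) + 279)*(-268) = (-31/3 + 279)*(-268) = (806/3)*(-268) = -216008/3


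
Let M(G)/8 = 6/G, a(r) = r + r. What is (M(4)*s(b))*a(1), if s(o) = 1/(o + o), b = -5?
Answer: -12/5 ≈ -2.4000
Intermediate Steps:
a(r) = 2*r
s(o) = 1/(2*o)
M(G) = 48/G (M(G) = 8*(6/G) = 48/G)
(M(4)*s(b))*a(1) = ((48/4)*((1/2)/(-5)))*(2*1) = ((48*(1/4))*((1/2)*(-1/5)))*2 = (12*(-1/10))*2 = -6/5*2 = -12/5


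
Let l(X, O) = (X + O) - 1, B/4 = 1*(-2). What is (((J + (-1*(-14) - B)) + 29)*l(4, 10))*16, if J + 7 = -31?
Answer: 2704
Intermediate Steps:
J = -38 (J = -7 - 31 = -38)
B = -8 (B = 4*(1*(-2)) = 4*(-2) = -8)
l(X, O) = -1 + O + X (l(X, O) = (O + X) - 1 = -1 + O + X)
(((J + (-1*(-14) - B)) + 29)*l(4, 10))*16 = (((-38 + (-1*(-14) - 1*(-8))) + 29)*(-1 + 10 + 4))*16 = (((-38 + (14 + 8)) + 29)*13)*16 = (((-38 + 22) + 29)*13)*16 = ((-16 + 29)*13)*16 = (13*13)*16 = 169*16 = 2704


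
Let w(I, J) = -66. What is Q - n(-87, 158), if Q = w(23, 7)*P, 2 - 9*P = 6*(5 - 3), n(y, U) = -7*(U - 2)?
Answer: 3496/3 ≈ 1165.3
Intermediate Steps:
n(y, U) = 14 - 7*U (n(y, U) = -7*(-2 + U) = 14 - 7*U)
P = -10/9 (P = 2/9 - 2*(5 - 3)/3 = 2/9 - 2*2/3 = 2/9 - ⅑*12 = 2/9 - 4/3 = -10/9 ≈ -1.1111)
Q = 220/3 (Q = -66*(-10/9) = 220/3 ≈ 73.333)
Q - n(-87, 158) = 220/3 - (14 - 7*158) = 220/3 - (14 - 1106) = 220/3 - 1*(-1092) = 220/3 + 1092 = 3496/3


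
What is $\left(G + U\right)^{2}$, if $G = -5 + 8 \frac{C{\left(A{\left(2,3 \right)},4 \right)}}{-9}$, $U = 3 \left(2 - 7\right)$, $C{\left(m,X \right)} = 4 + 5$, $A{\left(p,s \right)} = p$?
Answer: $784$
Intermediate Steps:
$C{\left(m,X \right)} = 9$
$U = -15$ ($U = 3 \left(-5\right) = -15$)
$G = -13$ ($G = -5 + 8 \frac{9}{-9} = -5 + 8 \cdot 9 \left(- \frac{1}{9}\right) = -5 + 8 \left(-1\right) = -5 - 8 = -13$)
$\left(G + U\right)^{2} = \left(-13 - 15\right)^{2} = \left(-28\right)^{2} = 784$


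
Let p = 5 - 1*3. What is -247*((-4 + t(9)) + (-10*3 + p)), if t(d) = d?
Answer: 5681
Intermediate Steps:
p = 2 (p = 5 - 3 = 2)
-247*((-4 + t(9)) + (-10*3 + p)) = -247*((-4 + 9) + (-10*3 + 2)) = -247*(5 + (-30 + 2)) = -247*(5 - 28) = -247*(-23) = 5681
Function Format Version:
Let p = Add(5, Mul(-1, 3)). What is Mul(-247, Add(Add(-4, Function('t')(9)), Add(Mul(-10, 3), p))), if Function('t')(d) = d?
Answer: 5681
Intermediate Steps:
p = 2 (p = Add(5, -3) = 2)
Mul(-247, Add(Add(-4, Function('t')(9)), Add(Mul(-10, 3), p))) = Mul(-247, Add(Add(-4, 9), Add(Mul(-10, 3), 2))) = Mul(-247, Add(5, Add(-30, 2))) = Mul(-247, Add(5, -28)) = Mul(-247, -23) = 5681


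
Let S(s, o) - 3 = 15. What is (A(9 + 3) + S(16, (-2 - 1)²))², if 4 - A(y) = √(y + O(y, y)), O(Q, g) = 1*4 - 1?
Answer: (22 - √15)² ≈ 328.59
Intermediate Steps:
O(Q, g) = 3 (O(Q, g) = 4 - 1 = 3)
S(s, o) = 18 (S(s, o) = 3 + 15 = 18)
A(y) = 4 - √(3 + y) (A(y) = 4 - √(y + 3) = 4 - √(3 + y))
(A(9 + 3) + S(16, (-2 - 1)²))² = ((4 - √(3 + (9 + 3))) + 18)² = ((4 - √(3 + 12)) + 18)² = ((4 - √15) + 18)² = (22 - √15)²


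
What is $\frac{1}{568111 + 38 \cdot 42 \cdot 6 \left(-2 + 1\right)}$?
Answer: $\frac{1}{558535} \approx 1.7904 \cdot 10^{-6}$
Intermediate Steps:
$\frac{1}{568111 + 38 \cdot 42 \cdot 6 \left(-2 + 1\right)} = \frac{1}{568111 + 1596 \cdot 6 \left(-1\right)} = \frac{1}{568111 + 1596 \left(-6\right)} = \frac{1}{568111 - 9576} = \frac{1}{558535}$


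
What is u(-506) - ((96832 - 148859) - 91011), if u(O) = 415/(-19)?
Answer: 2717307/19 ≈ 1.4302e+5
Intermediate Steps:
u(O) = -415/19 (u(O) = 415*(-1/19) = -415/19)
u(-506) - ((96832 - 148859) - 91011) = -415/19 - ((96832 - 148859) - 91011) = -415/19 - (-52027 - 91011) = -415/19 - 1*(-143038) = -415/19 + 143038 = 2717307/19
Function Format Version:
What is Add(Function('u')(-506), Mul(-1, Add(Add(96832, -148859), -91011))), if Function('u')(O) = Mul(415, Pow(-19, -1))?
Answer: Rational(2717307, 19) ≈ 1.4302e+5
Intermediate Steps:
Function('u')(O) = Rational(-415, 19) (Function('u')(O) = Mul(415, Rational(-1, 19)) = Rational(-415, 19))
Add(Function('u')(-506), Mul(-1, Add(Add(96832, -148859), -91011))) = Add(Rational(-415, 19), Mul(-1, Add(Add(96832, -148859), -91011))) = Add(Rational(-415, 19), Mul(-1, Add(-52027, -91011))) = Add(Rational(-415, 19), Mul(-1, -143038)) = Add(Rational(-415, 19), 143038) = Rational(2717307, 19)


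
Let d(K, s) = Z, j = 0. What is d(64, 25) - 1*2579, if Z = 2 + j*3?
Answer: -2577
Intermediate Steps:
Z = 2 (Z = 2 + 0*3 = 2 + 0 = 2)
d(K, s) = 2
d(64, 25) - 1*2579 = 2 - 1*2579 = 2 - 2579 = -2577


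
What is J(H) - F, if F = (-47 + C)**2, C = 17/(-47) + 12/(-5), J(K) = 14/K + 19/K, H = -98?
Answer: -13403286753/5412050 ≈ -2476.6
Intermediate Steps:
J(K) = 33/K
C = -649/235 (C = 17*(-1/47) + 12*(-1/5) = -17/47 - 12/5 = -649/235 ≈ -2.7617)
F = 136749636/55225 (F = (-47 - 649/235)**2 = (-11694/235)**2 = 136749636/55225 ≈ 2476.2)
J(H) - F = 33/(-98) - 1*136749636/55225 = 33*(-1/98) - 136749636/55225 = -33/98 - 136749636/55225 = -13403286753/5412050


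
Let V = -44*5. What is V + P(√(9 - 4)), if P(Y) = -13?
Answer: -233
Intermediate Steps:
V = -220
V + P(√(9 - 4)) = -220 - 13 = -233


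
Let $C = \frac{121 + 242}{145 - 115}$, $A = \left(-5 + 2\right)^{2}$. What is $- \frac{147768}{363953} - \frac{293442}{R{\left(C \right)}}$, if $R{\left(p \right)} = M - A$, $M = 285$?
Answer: $- \frac{17806646699}{16741838} \approx -1063.6$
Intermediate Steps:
$A = 9$ ($A = \left(-3\right)^{2} = 9$)
$C = \frac{121}{10}$ ($C = \frac{363}{30} = 363 \cdot \frac{1}{30} = \frac{121}{10} \approx 12.1$)
$R{\left(p \right)} = 276$ ($R{\left(p \right)} = 285 - 9 = 276$)
$- \frac{147768}{363953} - \frac{293442}{R{\left(C \right)}} = - \frac{147768}{363953} - \frac{293442}{276} = \left(-147768\right) \frac{1}{363953} - \frac{48907}{46} = - \frac{147768}{363953} - \frac{48907}{46} = - \frac{17806646699}{16741838}$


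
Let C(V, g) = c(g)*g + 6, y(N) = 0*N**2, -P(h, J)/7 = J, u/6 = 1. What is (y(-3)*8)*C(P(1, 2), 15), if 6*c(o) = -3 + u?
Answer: 0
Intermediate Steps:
u = 6 (u = 6*1 = 6)
c(o) = 1/2 (c(o) = (-3 + 6)/6 = (1/6)*3 = 1/2)
P(h, J) = -7*J
y(N) = 0
C(V, g) = 6 + g/2 (C(V, g) = g/2 + 6 = 6 + g/2)
(y(-3)*8)*C(P(1, 2), 15) = (0*8)*(6 + (1/2)*15) = 0*(6 + 15/2) = 0*(27/2) = 0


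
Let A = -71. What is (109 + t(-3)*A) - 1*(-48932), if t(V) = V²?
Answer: 48402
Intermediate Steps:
(109 + t(-3)*A) - 1*(-48932) = (109 + (-3)²*(-71)) - 1*(-48932) = (109 + 9*(-71)) + 48932 = (109 - 639) + 48932 = -530 + 48932 = 48402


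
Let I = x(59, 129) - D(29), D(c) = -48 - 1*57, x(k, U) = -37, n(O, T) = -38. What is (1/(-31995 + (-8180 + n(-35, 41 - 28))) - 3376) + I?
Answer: -133024605/40213 ≈ -3308.0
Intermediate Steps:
D(c) = -105 (D(c) = -48 - 57 = -105)
I = 68 (I = -37 - 1*(-105) = -37 + 105 = 68)
(1/(-31995 + (-8180 + n(-35, 41 - 28))) - 3376) + I = (1/(-31995 + (-8180 - 38)) - 3376) + 68 = (1/(-31995 - 8218) - 3376) + 68 = (1/(-40213) - 3376) + 68 = (-1/40213 - 3376) + 68 = -135759089/40213 + 68 = -133024605/40213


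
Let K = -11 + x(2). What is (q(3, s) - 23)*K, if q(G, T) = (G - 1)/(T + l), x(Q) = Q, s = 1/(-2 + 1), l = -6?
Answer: 1467/7 ≈ 209.57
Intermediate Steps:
s = -1 (s = 1/(-1) = -1)
q(G, T) = (-1 + G)/(-6 + T) (q(G, T) = (G - 1)/(T - 6) = (-1 + G)/(-6 + T))
K = -9 (K = -11 + 2 = -9)
(q(3, s) - 23)*K = ((-1 + 3)/(-6 - 1) - 23)*(-9) = (2/(-7) - 23)*(-9) = (-1/7*2 - 23)*(-9) = (-2/7 - 23)*(-9) = -163/7*(-9) = 1467/7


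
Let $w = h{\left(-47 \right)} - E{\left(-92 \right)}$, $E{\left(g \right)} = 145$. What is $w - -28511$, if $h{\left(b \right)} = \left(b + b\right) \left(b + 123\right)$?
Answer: $21222$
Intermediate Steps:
$h{\left(b \right)} = 2 b \left(123 + b\right)$
$w = -7289$ ($w = 2 \left(-47\right) \left(123 - 47\right) - 145 = 2 \left(-47\right) 76 - 145 = -7144 - 145 = -7289$)
$w - -28511 = -7289 - -28511 = -7289 + 28511 = 21222$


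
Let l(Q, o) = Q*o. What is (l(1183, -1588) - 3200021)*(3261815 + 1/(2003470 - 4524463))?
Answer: -13920532763825955250/840331 ≈ -1.6566e+13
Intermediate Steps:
(l(1183, -1588) - 3200021)*(3261815 + 1/(2003470 - 4524463)) = (1183*(-1588) - 3200021)*(3261815 + 1/(2003470 - 4524463)) = (-1878604 - 3200021)*(3261815 + 1/(-2520993)) = -5078625*(3261815 - 1/2520993) = -5078625*8223012782294/2520993 = -13920532763825955250/840331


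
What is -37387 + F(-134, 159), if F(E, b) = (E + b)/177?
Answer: -6617474/177 ≈ -37387.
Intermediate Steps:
F(E, b) = E/177 + b/177 (F(E, b) = (E + b)*(1/177) = E/177 + b/177)
-37387 + F(-134, 159) = -37387 + ((1/177)*(-134) + (1/177)*159) = -37387 + (-134/177 + 53/59) = -37387 + 25/177 = -6617474/177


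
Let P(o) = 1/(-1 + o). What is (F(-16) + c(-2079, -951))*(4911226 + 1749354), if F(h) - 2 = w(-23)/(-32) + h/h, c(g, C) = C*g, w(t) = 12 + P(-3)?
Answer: 421402989148105/32 ≈ 1.3169e+13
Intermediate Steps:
w(t) = 47/4 (w(t) = 12 + 1/(-1 - 3) = 12 + 1/(-4) = 12 - ¼ = 47/4)
F(h) = 337/128 (F(h) = 2 + ((47/4)/(-32) + h/h) = 2 + ((47/4)*(-1/32) + 1) = 2 + (-47/128 + 1) = 2 + 81/128 = 337/128)
(F(-16) + c(-2079, -951))*(4911226 + 1749354) = (337/128 - 951*(-2079))*(4911226 + 1749354) = (337/128 + 1977129)*6660580 = (253072849/128)*6660580 = 421402989148105/32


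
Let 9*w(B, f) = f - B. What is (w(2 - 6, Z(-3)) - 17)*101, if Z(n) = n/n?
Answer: -14948/9 ≈ -1660.9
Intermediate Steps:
Z(n) = 1
w(B, f) = -B/9 + f/9 (w(B, f) = (f - B)/9 = -B/9 + f/9)
(w(2 - 6, Z(-3)) - 17)*101 = ((-(2 - 6)/9 + (⅑)*1) - 17)*101 = ((-⅑*(-4) + ⅑) - 17)*101 = ((4/9 + ⅑) - 17)*101 = (5/9 - 17)*101 = -148/9*101 = -14948/9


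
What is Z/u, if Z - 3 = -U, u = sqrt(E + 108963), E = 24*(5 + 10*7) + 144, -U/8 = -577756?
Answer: -4622045*sqrt(12323)/36969 ≈ -13879.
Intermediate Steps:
U = 4622048 (U = -8*(-577756) = 4622048)
E = 1944 (E = 24*(5 + 70) + 144 = 24*75 + 144 = 1800 + 144 = 1944)
u = 3*sqrt(12323) (u = sqrt(1944 + 108963) = sqrt(110907) = 3*sqrt(12323) ≈ 333.03)
Z = -4622045 (Z = 3 - 1*4622048 = 3 - 4622048 = -4622045)
Z/u = -4622045*sqrt(12323)/36969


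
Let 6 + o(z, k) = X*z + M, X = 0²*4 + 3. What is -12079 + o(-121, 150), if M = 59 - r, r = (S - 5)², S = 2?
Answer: -12398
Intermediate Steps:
r = 9 (r = (2 - 5)² = (-3)² = 9)
M = 50 (M = 59 - 1*9 = 59 - 9 = 50)
X = 3 (X = 0*4 + 3 = 0 + 3 = 3)
o(z, k) = 44 + 3*z (o(z, k) = -6 + (3*z + 50) = -6 + (50 + 3*z) = 44 + 3*z)
-12079 + o(-121, 150) = -12079 + (44 + 3*(-121)) = -12079 + (44 - 363) = -12079 - 319 = -12398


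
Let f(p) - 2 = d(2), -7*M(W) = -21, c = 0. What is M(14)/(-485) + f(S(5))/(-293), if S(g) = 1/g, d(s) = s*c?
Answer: -1849/142105 ≈ -0.013012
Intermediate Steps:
d(s) = 0 (d(s) = s*0 = 0)
M(W) = 3 (M(W) = -⅐*(-21) = 3)
f(p) = 2 (f(p) = 2 + 0 = 2)
M(14)/(-485) + f(S(5))/(-293) = 3/(-485) + 2/(-293) = 3*(-1/485) + 2*(-1/293) = -3/485 - 2/293 = -1849/142105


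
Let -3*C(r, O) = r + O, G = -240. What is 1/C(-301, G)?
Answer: 3/541 ≈ 0.0055453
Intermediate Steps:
C(r, O) = -O/3 - r/3 (C(r, O) = -(r + O)/3 = -(O + r)/3 = -O/3 - r/3)
1/C(-301, G) = 1/(-⅓*(-240) - ⅓*(-301)) = 1/(80 + 301/3) = 1/(541/3) = 3/541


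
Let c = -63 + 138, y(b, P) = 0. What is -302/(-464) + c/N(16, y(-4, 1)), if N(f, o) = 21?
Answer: 6857/1624 ≈ 4.2223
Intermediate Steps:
c = 75
-302/(-464) + c/N(16, y(-4, 1)) = -302/(-464) + 75/21 = -302*(-1/464) + 75*(1/21) = 151/232 + 25/7 = 6857/1624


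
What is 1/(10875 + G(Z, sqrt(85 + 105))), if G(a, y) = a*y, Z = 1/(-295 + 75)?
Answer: 52635000/572405624981 + 22*sqrt(190)/572405624981 ≈ 9.1955e-5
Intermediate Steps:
Z = -1/220 (Z = 1/(-220) = -1/220 ≈ -0.0045455)
1/(10875 + G(Z, sqrt(85 + 105))) = 1/(10875 - sqrt(85 + 105)/220) = 1/(10875 - sqrt(190)/220)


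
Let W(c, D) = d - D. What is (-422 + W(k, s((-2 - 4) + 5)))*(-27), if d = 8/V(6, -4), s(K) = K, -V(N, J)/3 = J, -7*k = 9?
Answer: 11349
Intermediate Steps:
k = -9/7 (k = -1/7*9 = -9/7 ≈ -1.2857)
V(N, J) = -3*J
d = 2/3 (d = 8/((-3*(-4))) = 8/12 = 8*(1/12) = 2/3 ≈ 0.66667)
W(c, D) = 2/3 - D
(-422 + W(k, s((-2 - 4) + 5)))*(-27) = (-422 + (2/3 - ((-2 - 4) + 5)))*(-27) = (-422 + (2/3 - (-6 + 5)))*(-27) = (-422 + (2/3 - 1*(-1)))*(-27) = (-422 + (2/3 + 1))*(-27) = (-422 + 5/3)*(-27) = -1261/3*(-27) = 11349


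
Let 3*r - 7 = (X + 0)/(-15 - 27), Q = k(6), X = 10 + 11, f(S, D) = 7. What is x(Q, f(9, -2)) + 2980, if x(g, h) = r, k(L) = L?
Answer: 17893/6 ≈ 2982.2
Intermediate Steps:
X = 21
Q = 6
r = 13/6 (r = 7/3 + ((21 + 0)/(-15 - 27))/3 = 7/3 + (21/(-42))/3 = 7/3 + (21*(-1/42))/3 = 7/3 + (1/3)*(-1/2) = 7/3 - 1/6 = 13/6 ≈ 2.1667)
x(g, h) = 13/6
x(Q, f(9, -2)) + 2980 = 13/6 + 2980 = 17893/6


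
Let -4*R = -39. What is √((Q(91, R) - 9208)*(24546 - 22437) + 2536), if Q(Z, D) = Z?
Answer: I*√19225217 ≈ 4384.7*I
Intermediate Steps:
R = 39/4 (R = -¼*(-39) = 39/4 ≈ 9.7500)
√((Q(91, R) - 9208)*(24546 - 22437) + 2536) = √((91 - 9208)*(24546 - 22437) + 2536) = √(-9117*2109 + 2536) = √(-19227753 + 2536) = √(-19225217) = I*√19225217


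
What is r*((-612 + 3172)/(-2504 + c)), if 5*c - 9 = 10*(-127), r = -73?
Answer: 934400/13781 ≈ 67.803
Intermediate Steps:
c = -1261/5 (c = 9/5 + (10*(-127))/5 = 9/5 + (⅕)*(-1270) = 9/5 - 254 = -1261/5 ≈ -252.20)
r*((-612 + 3172)/(-2504 + c)) = -73*(-612 + 3172)/(-2504 - 1261/5) = -186880/(-13781/5) = -186880*(-5)/13781 = -73*(-12800/13781) = 934400/13781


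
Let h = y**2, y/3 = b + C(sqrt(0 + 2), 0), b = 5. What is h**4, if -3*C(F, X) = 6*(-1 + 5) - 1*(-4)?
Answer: 815730721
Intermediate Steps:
C(F, X) = -28/3 (C(F, X) = -(6*(-1 + 5) - 1*(-4))/3 = -(6*4 + 4)/3 = -(24 + 4)/3 = -1/3*28 = -28/3)
y = -13 (y = 3*(5 - 28/3) = 3*(-13/3) = -13)
h = 169 (h = (-13)**2 = 169)
h**4 = 169**4 = 815730721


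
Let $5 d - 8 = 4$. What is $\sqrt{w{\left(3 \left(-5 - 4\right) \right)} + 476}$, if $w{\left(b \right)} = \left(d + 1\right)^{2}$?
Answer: $\frac{\sqrt{12189}}{5} \approx 22.081$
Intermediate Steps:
$d = \frac{12}{5}$ ($d = \frac{8}{5} + \frac{1}{5} \cdot 4 = \frac{8}{5} + \frac{4}{5} = \frac{12}{5} \approx 2.4$)
$w{\left(b \right)} = \frac{289}{25}$ ($w{\left(b \right)} = \left(\frac{12}{5} + 1\right)^{2} = \left(\frac{17}{5}\right)^{2} = \frac{289}{25}$)
$\sqrt{w{\left(3 \left(-5 - 4\right) \right)} + 476} = \sqrt{\frac{289}{25} + 476} = \sqrt{\frac{12189}{25}} = \frac{\sqrt{12189}}{5}$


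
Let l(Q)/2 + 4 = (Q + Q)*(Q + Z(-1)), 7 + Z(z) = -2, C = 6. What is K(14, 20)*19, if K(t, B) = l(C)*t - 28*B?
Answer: -31920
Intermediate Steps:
Z(z) = -9 (Z(z) = -7 - 2 = -9)
l(Q) = -8 + 4*Q*(-9 + Q) (l(Q) = -8 + 2*((Q + Q)*(Q - 9)) = -8 + 2*((2*Q)*(-9 + Q)) = -8 + 2*(2*Q*(-9 + Q)) = -8 + 4*Q*(-9 + Q))
K(t, B) = -80*t - 28*B (K(t, B) = (-8 - 36*6 + 4*6**2)*t - 28*B = (-8 - 216 + 4*36)*t - 28*B = (-8 - 216 + 144)*t - 28*B = -80*t - 28*B)
K(14, 20)*19 = (-80*14 - 28*20)*19 = (-1120 - 560)*19 = -1680*19 = -31920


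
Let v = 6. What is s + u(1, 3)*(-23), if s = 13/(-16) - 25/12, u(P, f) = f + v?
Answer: -10075/48 ≈ -209.90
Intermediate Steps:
u(P, f) = 6 + f (u(P, f) = f + 6 = 6 + f)
s = -139/48 (s = 13*(-1/16) - 25*1/12 = -13/16 - 25/12 = -139/48 ≈ -2.8958)
s + u(1, 3)*(-23) = -139/48 + (6 + 3)*(-23) = -139/48 + 9*(-23) = -139/48 - 207 = -10075/48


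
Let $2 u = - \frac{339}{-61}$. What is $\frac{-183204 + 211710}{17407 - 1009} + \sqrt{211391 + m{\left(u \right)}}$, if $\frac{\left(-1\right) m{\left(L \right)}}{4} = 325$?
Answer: $\frac{4751}{2733} + \sqrt{210091} \approx 460.1$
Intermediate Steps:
$u = \frac{339}{122}$ ($u = \frac{\left(-339\right) \frac{1}{-61}}{2} = \frac{\left(-339\right) \left(- \frac{1}{61}\right)}{2} = \frac{1}{2} \cdot \frac{339}{61} = \frac{339}{122} \approx 2.7787$)
$m{\left(L \right)} = -1300$ ($m{\left(L \right)} = \left(-4\right) 325 = -1300$)
$\frac{-183204 + 211710}{17407 - 1009} + \sqrt{211391 + m{\left(u \right)}} = \frac{-183204 + 211710}{17407 - 1009} + \sqrt{211391 - 1300} = \frac{28506}{16398} + \sqrt{210091} = 28506 \cdot \frac{1}{16398} + \sqrt{210091} = \frac{4751}{2733} + \sqrt{210091}$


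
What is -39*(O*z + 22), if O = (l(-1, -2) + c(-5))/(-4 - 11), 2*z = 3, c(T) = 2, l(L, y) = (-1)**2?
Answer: -8463/10 ≈ -846.30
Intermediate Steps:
l(L, y) = 1
z = 3/2 (z = (1/2)*3 = 3/2 ≈ 1.5000)
O = -1/5 (O = (1 + 2)/(-4 - 11) = 3/(-15) = 3*(-1/15) = -1/5 ≈ -0.20000)
-39*(O*z + 22) = -39*(-1/5*3/2 + 22) = -39*(-3/10 + 22) = -39*217/10 = -8463/10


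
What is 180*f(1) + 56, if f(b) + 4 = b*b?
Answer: -484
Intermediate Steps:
f(b) = -4 + b² (f(b) = -4 + b*b = -4 + b²)
180*f(1) + 56 = 180*(-4 + 1²) + 56 = 180*(-4 + 1) + 56 = 180*(-3) + 56 = -540 + 56 = -484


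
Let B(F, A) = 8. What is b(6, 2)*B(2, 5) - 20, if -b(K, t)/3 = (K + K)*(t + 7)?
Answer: -2612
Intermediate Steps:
b(K, t) = -6*K*(7 + t) (b(K, t) = -3*(K + K)*(t + 7) = -3*2*K*(7 + t) = -6*K*(7 + t))
b(6, 2)*B(2, 5) - 20 = -6*6*(7 + 2)*8 - 20 = -6*6*9*8 - 20 = -324*8 - 20 = -2592 - 20 = -2612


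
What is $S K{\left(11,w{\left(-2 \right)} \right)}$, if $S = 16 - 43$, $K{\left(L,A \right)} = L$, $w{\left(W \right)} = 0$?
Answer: $-297$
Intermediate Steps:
$S = -27$ ($S = 16 - 43 = -27$)
$S K{\left(11,w{\left(-2 \right)} \right)} = \left(-27\right) 11 = -297$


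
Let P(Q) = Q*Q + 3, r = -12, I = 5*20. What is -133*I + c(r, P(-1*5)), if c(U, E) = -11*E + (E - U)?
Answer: -13568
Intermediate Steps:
I = 100
P(Q) = 3 + Q² (P(Q) = Q² + 3 = 3 + Q²)
c(U, E) = -U - 10*E
-133*I + c(r, P(-1*5)) = -133*100 + (-1*(-12) - 10*(3 + (-1*5)²)) = -13300 + (12 - 10*(3 + (-5)²)) = -13300 + (12 - 10*(3 + 25)) = -13300 + (12 - 10*28) = -13300 + (12 - 280) = -13300 - 268 = -13568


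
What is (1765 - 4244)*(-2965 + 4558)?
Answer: -3949047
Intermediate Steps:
(1765 - 4244)*(-2965 + 4558) = -2479*1593 = -3949047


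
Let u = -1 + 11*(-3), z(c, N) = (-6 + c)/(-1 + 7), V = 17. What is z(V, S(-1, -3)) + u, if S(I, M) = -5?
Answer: -193/6 ≈ -32.167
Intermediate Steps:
z(c, N) = -1 + c/6 (z(c, N) = (-6 + c)/6 = (-6 + c)*(⅙) = -1 + c/6)
u = -34 (u = -1 - 33 = -34)
z(V, S(-1, -3)) + u = (-1 + (⅙)*17) - 34 = (-1 + 17/6) - 34 = 11/6 - 34 = -193/6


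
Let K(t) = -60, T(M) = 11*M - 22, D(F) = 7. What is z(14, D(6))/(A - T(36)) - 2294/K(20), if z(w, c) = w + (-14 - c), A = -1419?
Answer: 2056781/53790 ≈ 38.237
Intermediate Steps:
T(M) = -22 + 11*M
z(w, c) = -14 + w - c
z(14, D(6))/(A - T(36)) - 2294/K(20) = (-14 + 14 - 1*7)/(-1419 - (-22 + 11*36)) - 2294/(-60) = (-14 + 14 - 7)/(-1419 - (-22 + 396)) - 2294*(-1/60) = -7/(-1419 - 1*374) + 1147/30 = -7/(-1419 - 374) + 1147/30 = -7/(-1793) + 1147/30 = -7*(-1/1793) + 1147/30 = 7/1793 + 1147/30 = 2056781/53790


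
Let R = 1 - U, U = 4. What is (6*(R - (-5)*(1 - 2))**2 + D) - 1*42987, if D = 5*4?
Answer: -42583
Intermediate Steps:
D = 20
R = -3 (R = 1 - 1*4 = 1 - 4 = -3)
(6*(R - (-5)*(1 - 2))**2 + D) - 1*42987 = (6*(-3 - (-5)*(1 - 2))**2 + 20) - 1*42987 = (6*(-3 - (-5)*(-1))**2 + 20) - 42987 = (6*(-3 - 5*1)**2 + 20) - 42987 = (6*(-3 - 5)**2 + 20) - 42987 = (6*(-8)**2 + 20) - 42987 = (6*64 + 20) - 42987 = (384 + 20) - 42987 = 404 - 42987 = -42583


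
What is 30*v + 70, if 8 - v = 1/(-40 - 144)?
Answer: 28535/92 ≈ 310.16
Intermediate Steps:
v = 1473/184 (v = 8 - 1/(-40 - 144) = 8 - 1/(-184) = 8 - 1*(-1/184) = 8 + 1/184 = 1473/184 ≈ 8.0054)
30*v + 70 = 30*(1473/184) + 70 = 22095/92 + 70 = 28535/92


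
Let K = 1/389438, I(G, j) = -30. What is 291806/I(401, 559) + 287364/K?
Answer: 1678656775577/15 ≈ 1.1191e+11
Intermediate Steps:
K = 1/389438 ≈ 2.5678e-6
291806/I(401, 559) + 287364/K = 291806/(-30) + 287364/(1/389438) = 291806*(-1/30) + 287364*389438 = -145903/15 + 111910461432 = 1678656775577/15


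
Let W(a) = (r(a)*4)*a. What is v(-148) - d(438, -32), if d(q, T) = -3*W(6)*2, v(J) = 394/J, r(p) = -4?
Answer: -42821/74 ≈ -578.66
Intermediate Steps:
W(a) = -16*a (W(a) = (-4*4)*a = -16*a)
d(q, T) = 576 (d(q, T) = -(-48)*6*2 = -3*(-96)*2 = 288*2 = 576)
v(-148) - d(438, -32) = 394/(-148) - 1*576 = 394*(-1/148) - 576 = -197/74 - 576 = -42821/74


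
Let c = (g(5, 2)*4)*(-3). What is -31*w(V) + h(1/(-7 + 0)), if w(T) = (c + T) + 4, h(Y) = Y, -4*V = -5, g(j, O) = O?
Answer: 16271/28 ≈ 581.11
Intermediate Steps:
V = 5/4 (V = -1/4*(-5) = 5/4 ≈ 1.2500)
c = -24 (c = (2*4)*(-3) = 8*(-3) = -24)
w(T) = -20 + T (w(T) = (-24 + T) + 4 = -20 + T)
-31*w(V) + h(1/(-7 + 0)) = -31*(-20 + 5/4) + 1/(-7 + 0) = -31*(-75/4) + 1/(-7) = 2325/4 - 1/7 = 16271/28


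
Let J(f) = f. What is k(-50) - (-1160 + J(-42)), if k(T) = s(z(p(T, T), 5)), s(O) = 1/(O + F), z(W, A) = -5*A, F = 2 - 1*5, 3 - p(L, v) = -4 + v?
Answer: 33655/28 ≈ 1202.0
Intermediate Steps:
p(L, v) = 7 - v (p(L, v) = 3 - (-4 + v) = 3 + (4 - v) = 7 - v)
F = -3 (F = 2 - 5 = -3)
s(O) = 1/(-3 + O) (s(O) = 1/(O - 3) = 1/(-3 + O))
k(T) = -1/28 (k(T) = 1/(-3 - 5*5) = 1/(-3 - 25) = 1/(-28) = -1/28)
k(-50) - (-1160 + J(-42)) = -1/28 - (-1160 - 42) = -1/28 - 1*(-1202) = -1/28 + 1202 = 33655/28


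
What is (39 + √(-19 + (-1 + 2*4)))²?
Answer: 1509 + 156*I*√3 ≈ 1509.0 + 270.2*I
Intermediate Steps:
(39 + √(-19 + (-1 + 2*4)))² = (39 + √(-19 + (-1 + 8)))² = (39 + √(-19 + 7))² = (39 + √(-12))² = (39 + 2*I*√3)²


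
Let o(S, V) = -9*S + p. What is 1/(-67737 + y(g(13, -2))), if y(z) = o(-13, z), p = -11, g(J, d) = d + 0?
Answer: -1/67631 ≈ -1.4786e-5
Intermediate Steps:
g(J, d) = d
o(S, V) = -11 - 9*S (o(S, V) = -9*S - 11 = -11 - 9*S)
y(z) = 106 (y(z) = -11 - 9*(-13) = -11 + 117 = 106)
1/(-67737 + y(g(13, -2))) = 1/(-67737 + 106) = 1/(-67631) = -1/67631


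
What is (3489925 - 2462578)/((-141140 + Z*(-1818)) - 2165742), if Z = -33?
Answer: -1027347/2246888 ≈ -0.45723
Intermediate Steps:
(3489925 - 2462578)/((-141140 + Z*(-1818)) - 2165742) = (3489925 - 2462578)/((-141140 - 33*(-1818)) - 2165742) = 1027347/((-141140 + 59994) - 2165742) = 1027347/(-81146 - 2165742) = 1027347/(-2246888) = 1027347*(-1/2246888) = -1027347/2246888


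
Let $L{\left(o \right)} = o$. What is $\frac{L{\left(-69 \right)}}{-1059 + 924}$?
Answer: $\frac{23}{45} \approx 0.51111$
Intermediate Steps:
$\frac{L{\left(-69 \right)}}{-1059 + 924} = - \frac{69}{-1059 + 924} = - \frac{69}{-135} = \left(-69\right) \left(- \frac{1}{135}\right) = \frac{23}{45}$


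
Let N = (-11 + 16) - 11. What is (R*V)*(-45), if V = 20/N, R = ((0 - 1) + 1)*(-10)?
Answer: 0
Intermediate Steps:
N = -6 (N = 5 - 11 = -6)
R = 0 (R = (-1 + 1)*(-10) = 0*(-10) = 0)
V = -10/3 (V = 20/(-6) = 20*(-⅙) = -10/3 ≈ -3.3333)
(R*V)*(-45) = (0*(-10/3))*(-45) = 0*(-45) = 0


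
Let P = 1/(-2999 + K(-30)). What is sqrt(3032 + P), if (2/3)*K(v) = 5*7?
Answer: 3*sqrt(11699290398)/5893 ≈ 55.064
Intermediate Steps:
K(v) = 105/2 (K(v) = 3*(5*7)/2 = (3/2)*35 = 105/2)
P = -2/5893 (P = 1/(-2999 + 105/2) = 1/(-5893/2) = -2/5893 ≈ -0.00033939)
sqrt(3032 + P) = sqrt(3032 - 2/5893) = sqrt(17867574/5893) = 3*sqrt(11699290398)/5893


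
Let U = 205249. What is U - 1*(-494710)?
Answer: 699959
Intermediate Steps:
U - 1*(-494710) = 205249 - 1*(-494710) = 205249 + 494710 = 699959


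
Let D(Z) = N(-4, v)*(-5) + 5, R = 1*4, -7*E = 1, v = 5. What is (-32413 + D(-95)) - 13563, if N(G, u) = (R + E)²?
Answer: -2256224/49 ≈ -46045.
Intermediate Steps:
E = -⅐ (E = -⅐*1 = -⅐ ≈ -0.14286)
R = 4
N(G, u) = 729/49 (N(G, u) = (4 - ⅐)² = (27/7)² = 729/49)
D(Z) = -3400/49 (D(Z) = (729/49)*(-5) + 5 = -3645/49 + 5 = -3400/49)
(-32413 + D(-95)) - 13563 = (-32413 - 3400/49) - 13563 = -1591637/49 - 13563 = -2256224/49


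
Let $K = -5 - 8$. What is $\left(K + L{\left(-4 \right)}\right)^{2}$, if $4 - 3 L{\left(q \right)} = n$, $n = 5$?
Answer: $\frac{1600}{9} \approx 177.78$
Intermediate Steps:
$L{\left(q \right)} = - \frac{1}{3}$ ($L{\left(q \right)} = \frac{4}{3} - \frac{5}{3} = - \frac{1}{3}$)
$K = -13$
$\left(K + L{\left(-4 \right)}\right)^{2} = \left(-13 - \frac{1}{3}\right)^{2} = \left(- \frac{40}{3}\right)^{2} = \frac{1600}{9}$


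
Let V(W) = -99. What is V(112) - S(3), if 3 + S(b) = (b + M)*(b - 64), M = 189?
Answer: 11616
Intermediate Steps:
S(b) = -3 + (-64 + b)*(189 + b) (S(b) = -3 + (b + 189)*(b - 64) = -3 + (189 + b)*(-64 + b) = -3 + (-64 + b)*(189 + b))
V(112) - S(3) = -99 - (-12099 + 3² + 125*3) = -99 - (-12099 + 9 + 375) = -99 - 1*(-11715) = -99 + 11715 = 11616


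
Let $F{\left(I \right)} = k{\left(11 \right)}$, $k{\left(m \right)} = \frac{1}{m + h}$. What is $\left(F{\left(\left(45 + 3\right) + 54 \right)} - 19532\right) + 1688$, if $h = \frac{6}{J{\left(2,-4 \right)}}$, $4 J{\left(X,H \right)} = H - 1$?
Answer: $- \frac{553159}{31} \approx -17844.0$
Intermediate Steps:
$J{\left(X,H \right)} = - \frac{1}{4} + \frac{H}{4}$ ($J{\left(X,H \right)} = \frac{H - 1}{4} = \frac{-1 + H}{4} = - \frac{1}{4} + \frac{H}{4}$)
$h = - \frac{24}{5}$ ($h = \frac{6}{- \frac{1}{4} + \frac{1}{4} \left(-4\right)} = \frac{6}{- \frac{1}{4} - 1} = \frac{6}{- \frac{5}{4}} = 6 \left(- \frac{4}{5}\right) = - \frac{24}{5} \approx -4.8$)
$k{\left(m \right)} = \frac{1}{- \frac{24}{5} + m}$ ($k{\left(m \right)} = \frac{1}{m - \frac{24}{5}} = \frac{1}{- \frac{24}{5} + m}$)
$F{\left(I \right)} = \frac{5}{31}$ ($F{\left(I \right)} = \frac{5}{-24 + 5 \cdot 11} = \frac{5}{-24 + 55} = \frac{5}{31}$)
$\left(F{\left(\left(45 + 3\right) + 54 \right)} - 19532\right) + 1688 = \left(\frac{5}{31} - 19532\right) + 1688 = - \frac{605487}{31} + 1688 = - \frac{553159}{31}$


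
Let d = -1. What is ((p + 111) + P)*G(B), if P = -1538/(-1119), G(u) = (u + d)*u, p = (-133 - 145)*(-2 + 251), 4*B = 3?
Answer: 77333671/5968 ≈ 12958.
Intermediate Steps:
B = 3/4 (B = (1/4)*3 = 3/4 ≈ 0.75000)
p = -69222 (p = -278*249 = -69222)
G(u) = u*(-1 + u) (G(u) = (u - 1)*u = (-1 + u)*u = u*(-1 + u))
P = 1538/1119 (P = -1538*(-1/1119) = 1538/1119 ≈ 1.3744)
((p + 111) + P)*G(B) = ((-69222 + 111) + 1538/1119)*(3*(-1 + 3/4)/4) = (-69111 + 1538/1119)*((3/4)*(-1/4)) = -77333671/1119*(-3/16) = 77333671/5968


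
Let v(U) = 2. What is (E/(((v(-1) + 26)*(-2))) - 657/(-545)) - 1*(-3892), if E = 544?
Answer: 14815519/3815 ≈ 3883.5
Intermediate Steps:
(E/(((v(-1) + 26)*(-2))) - 657/(-545)) - 1*(-3892) = (544/(((2 + 26)*(-2))) - 657/(-545)) - 1*(-3892) = (544/((28*(-2))) - 657*(-1/545)) + 3892 = (544/(-56) + 657/545) + 3892 = (544*(-1/56) + 657/545) + 3892 = (-68/7 + 657/545) + 3892 = -32461/3815 + 3892 = 14815519/3815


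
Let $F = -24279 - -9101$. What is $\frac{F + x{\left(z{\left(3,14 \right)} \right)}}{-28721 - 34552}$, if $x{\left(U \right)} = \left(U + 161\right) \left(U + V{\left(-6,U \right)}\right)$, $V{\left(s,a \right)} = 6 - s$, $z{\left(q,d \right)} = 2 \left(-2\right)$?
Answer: $\frac{13922}{63273} \approx 0.22003$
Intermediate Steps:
$z{\left(q,d \right)} = -4$
$x{\left(U \right)} = \left(12 + U\right) \left(161 + U\right)$ ($x{\left(U \right)} = \left(U + 161\right) \left(U + \left(6 - -6\right)\right) = \left(161 + U\right) \left(U + \left(6 + 6\right)\right) = \left(161 + U\right) \left(U + 12\right) = \left(161 + U\right) \left(12 + U\right) = \left(12 + U\right) \left(161 + U\right)$)
$F = -15178$ ($F = -24279 + 9101 = -15178$)
$\frac{F + x{\left(z{\left(3,14 \right)} \right)}}{-28721 - 34552} = \frac{-15178 + \left(1932 + \left(-4\right)^{2} + 173 \left(-4\right)\right)}{-28721 - 34552} = \frac{-15178 + \left(1932 + 16 - 692\right)}{-63273} = \left(-15178 + 1256\right) \left(- \frac{1}{63273}\right) = \left(-13922\right) \left(- \frac{1}{63273}\right) = \frac{13922}{63273}$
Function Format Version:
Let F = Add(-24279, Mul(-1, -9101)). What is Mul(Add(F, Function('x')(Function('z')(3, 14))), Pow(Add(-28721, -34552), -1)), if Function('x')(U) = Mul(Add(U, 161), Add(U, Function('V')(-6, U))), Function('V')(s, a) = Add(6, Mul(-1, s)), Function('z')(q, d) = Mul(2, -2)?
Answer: Rational(13922, 63273) ≈ 0.22003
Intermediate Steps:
Function('z')(q, d) = -4
Function('x')(U) = Mul(Add(12, U), Add(161, U)) (Function('x')(U) = Mul(Add(U, 161), Add(U, Add(6, Mul(-1, -6)))) = Mul(Add(161, U), Add(U, Add(6, 6))) = Mul(Add(161, U), Add(U, 12)) = Mul(Add(161, U), Add(12, U)) = Mul(Add(12, U), Add(161, U)))
F = -15178 (F = Add(-24279, 9101) = -15178)
Mul(Add(F, Function('x')(Function('z')(3, 14))), Pow(Add(-28721, -34552), -1)) = Mul(Add(-15178, Add(1932, Pow(-4, 2), Mul(173, -4))), Pow(Add(-28721, -34552), -1)) = Mul(Add(-15178, Add(1932, 16, -692)), Pow(-63273, -1)) = Mul(Add(-15178, 1256), Rational(-1, 63273)) = Mul(-13922, Rational(-1, 63273)) = Rational(13922, 63273)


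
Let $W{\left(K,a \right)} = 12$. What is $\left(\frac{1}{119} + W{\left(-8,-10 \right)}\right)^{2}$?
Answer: $\frac{2042041}{14161} \approx 144.2$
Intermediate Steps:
$\left(\frac{1}{119} + W{\left(-8,-10 \right)}\right)^{2} = \left(\frac{1}{119} + 12\right)^{2} = \left(\frac{1429}{119}\right)^{2} = \frac{2042041}{14161}$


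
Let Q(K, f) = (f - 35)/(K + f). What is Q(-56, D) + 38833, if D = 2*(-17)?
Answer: 1165013/30 ≈ 38834.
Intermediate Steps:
D = -34
Q(K, f) = (-35 + f)/(K + f)
Q(-56, D) + 38833 = (-35 - 34)/(-56 - 34) + 38833 = -69/(-90) + 38833 = -1/90*(-69) + 38833 = 23/30 + 38833 = 1165013/30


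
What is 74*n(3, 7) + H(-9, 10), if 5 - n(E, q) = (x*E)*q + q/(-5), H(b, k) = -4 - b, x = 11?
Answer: -83077/5 ≈ -16615.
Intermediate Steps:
n(E, q) = 5 + q/5 - 11*E*q (n(E, q) = 5 - ((11*E)*q + q/(-5)) = 5 - (11*E*q + q*(-1/5)) = 5 - (11*E*q - q/5) = 5 - (-q/5 + 11*E*q) = 5 + (q/5 - 11*E*q) = 5 + q/5 - 11*E*q)
74*n(3, 7) + H(-9, 10) = 74*(5 + (1/5)*7 - 11*3*7) + (-4 - 1*(-9)) = 74*(5 + 7/5 - 231) + (-4 + 9) = 74*(-1123/5) + 5 = -83102/5 + 5 = -83077/5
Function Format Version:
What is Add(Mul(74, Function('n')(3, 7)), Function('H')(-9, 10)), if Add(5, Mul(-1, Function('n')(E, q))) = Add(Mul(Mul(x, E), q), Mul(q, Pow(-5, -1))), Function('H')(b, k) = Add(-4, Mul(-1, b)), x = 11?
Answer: Rational(-83077, 5) ≈ -16615.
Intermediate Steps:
Function('n')(E, q) = Add(5, Mul(Rational(1, 5), q), Mul(-11, E, q)) (Function('n')(E, q) = Add(5, Mul(-1, Add(Mul(Mul(11, E), q), Mul(q, Pow(-5, -1))))) = Add(5, Mul(-1, Add(Mul(11, E, q), Mul(q, Rational(-1, 5))))) = Add(5, Mul(-1, Add(Mul(11, E, q), Mul(Rational(-1, 5), q)))) = Add(5, Mul(-1, Add(Mul(Rational(-1, 5), q), Mul(11, E, q)))) = Add(5, Add(Mul(Rational(1, 5), q), Mul(-11, E, q))) = Add(5, Mul(Rational(1, 5), q), Mul(-11, E, q)))
Add(Mul(74, Function('n')(3, 7)), Function('H')(-9, 10)) = Add(Mul(74, Add(5, Mul(Rational(1, 5), 7), Mul(-11, 3, 7))), Add(-4, Mul(-1, -9))) = Add(Mul(74, Add(5, Rational(7, 5), -231)), Add(-4, 9)) = Add(Mul(74, Rational(-1123, 5)), 5) = Add(Rational(-83102, 5), 5) = Rational(-83077, 5)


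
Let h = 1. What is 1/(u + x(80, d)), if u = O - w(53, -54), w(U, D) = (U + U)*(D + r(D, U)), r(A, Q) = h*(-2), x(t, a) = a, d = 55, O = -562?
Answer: 1/5429 ≈ 0.00018420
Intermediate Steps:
r(A, Q) = -2 (r(A, Q) = 1*(-2) = -2)
w(U, D) = 2*U*(-2 + D) (w(U, D) = (U + U)*(D - 2) = (2*U)*(-2 + D) = 2*U*(-2 + D))
u = 5374 (u = -562 - 2*53*(-2 - 54) = -562 - 2*53*(-56) = -562 - 1*(-5936) = -562 + 5936 = 5374)
1/(u + x(80, d)) = 1/(5374 + 55) = 1/5429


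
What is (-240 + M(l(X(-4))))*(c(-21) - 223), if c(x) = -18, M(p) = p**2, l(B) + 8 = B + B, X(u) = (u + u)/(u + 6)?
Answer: -3856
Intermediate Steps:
X(u) = 2*u/(6 + u) (X(u) = (2*u)/(6 + u) = 2*u/(6 + u))
l(B) = -8 + 2*B (l(B) = -8 + (B + B) = -8 + 2*B)
(-240 + M(l(X(-4))))*(c(-21) - 223) = (-240 + (-8 + 2*(2*(-4)/(6 - 4)))**2)*(-18 - 223) = (-240 + (-8 + 2*(2*(-4)/2))**2)*(-241) = (-240 + (-8 + 2*(2*(-4)*(1/2)))**2)*(-241) = (-240 + (-8 + 2*(-4))**2)*(-241) = (-240 + (-8 - 8)**2)*(-241) = (-240 + (-16)**2)*(-241) = (-240 + 256)*(-241) = 16*(-241) = -3856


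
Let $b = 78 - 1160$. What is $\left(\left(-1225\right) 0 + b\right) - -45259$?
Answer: $44177$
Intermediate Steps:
$b = -1082$ ($b = 78 - 1160 = -1082$)
$\left(\left(-1225\right) 0 + b\right) - -45259 = \left(\left(-1225\right) 0 - 1082\right) - -45259 = \left(0 - 1082\right) + 45259 = -1082 + 45259 = 44177$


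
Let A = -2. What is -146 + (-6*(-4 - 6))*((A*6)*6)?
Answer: -4466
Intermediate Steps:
-146 + (-6*(-4 - 6))*((A*6)*6) = -146 + (-6*(-4 - 6))*(-2*6*6) = -146 + (-6*(-10))*(-12*6) = -146 + 60*(-72) = -146 - 4320 = -4466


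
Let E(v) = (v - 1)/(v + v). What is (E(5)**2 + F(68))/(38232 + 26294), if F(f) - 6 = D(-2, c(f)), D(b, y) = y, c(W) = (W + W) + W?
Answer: 2627/806575 ≈ 0.0032570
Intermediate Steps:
c(W) = 3*W (c(W) = 2*W + W = 3*W)
E(v) = (-1 + v)/(2*v) (E(v) = (-1 + v)/((2*v)) = (-1 + v)*(1/(2*v)) = (-1 + v)/(2*v))
F(f) = 6 + 3*f
(E(5)**2 + F(68))/(38232 + 26294) = (((1/2)*(-1 + 5)/5)**2 + (6 + 3*68))/(38232 + 26294) = (((1/2)*(1/5)*4)**2 + (6 + 204))/64526 = ((2/5)**2 + 210)*(1/64526) = (4/25 + 210)*(1/64526) = (5254/25)*(1/64526) = 2627/806575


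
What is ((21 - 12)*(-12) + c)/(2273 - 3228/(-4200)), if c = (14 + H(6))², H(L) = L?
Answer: 102200/795819 ≈ 0.12842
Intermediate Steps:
c = 400 (c = (14 + 6)² = 20² = 400)
((21 - 12)*(-12) + c)/(2273 - 3228/(-4200)) = ((21 - 12)*(-12) + 400)/(2273 - 3228/(-4200)) = (9*(-12) + 400)/(2273 - 3228*(-1/4200)) = (-108 + 400)/(2273 + 269/350) = 292/(795819/350) = 292*(350/795819) = 102200/795819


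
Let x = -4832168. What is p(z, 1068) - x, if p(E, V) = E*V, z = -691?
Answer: 4094180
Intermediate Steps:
p(z, 1068) - x = -691*1068 - 1*(-4832168) = -737988 + 4832168 = 4094180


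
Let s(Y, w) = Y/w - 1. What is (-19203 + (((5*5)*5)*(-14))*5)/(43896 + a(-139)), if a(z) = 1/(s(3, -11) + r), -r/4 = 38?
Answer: -47128758/74008645 ≈ -0.63680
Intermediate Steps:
s(Y, w) = -1 + Y/w
r = -152 (r = -4*38 = -152)
a(z) = -11/1686 (a(z) = 1/((3 - 1*(-11))/(-11) - 152) = 1/(-(3 + 11)/11 - 152) = 1/(-1/11*14 - 152) = 1/(-14/11 - 152) = 1/(-1686/11) = -11/1686)
(-19203 + (((5*5)*5)*(-14))*5)/(43896 + a(-139)) = (-19203 + (((5*5)*5)*(-14))*5)/(43896 - 11/1686) = (-19203 + ((25*5)*(-14))*5)/(74008645/1686) = (-19203 + (125*(-14))*5)*(1686/74008645) = (-19203 - 1750*5)*(1686/74008645) = (-19203 - 8750)*(1686/74008645) = -27953*1686/74008645 = -47128758/74008645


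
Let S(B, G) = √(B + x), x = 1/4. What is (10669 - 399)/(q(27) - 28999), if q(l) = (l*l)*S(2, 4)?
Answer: -20540/55811 ≈ -0.36803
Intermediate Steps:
x = ¼ (x = 1*(¼) = ¼ ≈ 0.25000)
S(B, G) = √(¼ + B) (S(B, G) = √(B + ¼) = √(¼ + B))
q(l) = 3*l²/2 (q(l) = (l*l)*(√(1 + 4*2)/2) = l²*(√(1 + 8)/2) = l²*(√9/2) = l²*((½)*3) = l²*(3/2) = 3*l²/2)
(10669 - 399)/(q(27) - 28999) = (10669 - 399)/((3/2)*27² - 28999) = 10270/((3/2)*729 - 28999) = 10270/(2187/2 - 28999) = 10270/(-55811/2) = 10270*(-2/55811) = -20540/55811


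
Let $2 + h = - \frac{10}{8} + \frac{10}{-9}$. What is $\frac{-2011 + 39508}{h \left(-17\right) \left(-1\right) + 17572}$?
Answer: $\frac{1349892}{629923} \approx 2.1429$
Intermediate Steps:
$h = - \frac{157}{36}$ ($h = -2 + \left(- \frac{10}{8} + \frac{10}{-9}\right) = -2 + \left(\left(-10\right) \frac{1}{8} + 10 \left(- \frac{1}{9}\right)\right) = -2 - \frac{85}{36} = - \frac{157}{36} \approx -4.3611$)
$\frac{-2011 + 39508}{h \left(-17\right) \left(-1\right) + 17572} = \frac{-2011 + 39508}{\left(- \frac{157}{36}\right) \left(-17\right) \left(-1\right) + 17572} = \frac{37497}{\frac{2669}{36} \left(-1\right) + 17572} = \frac{37497}{- \frac{2669}{36} + 17572} = \frac{37497}{\frac{629923}{36}} = 37497 \cdot \frac{36}{629923} = \frac{1349892}{629923}$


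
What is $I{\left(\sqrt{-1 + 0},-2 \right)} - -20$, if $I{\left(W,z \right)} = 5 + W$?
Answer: $25 + i \approx 25.0 + 1.0 i$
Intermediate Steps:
$I{\left(\sqrt{-1 + 0},-2 \right)} - -20 = \left(5 + \sqrt{-1 + 0}\right) - -20 = \left(5 + \sqrt{-1}\right) + 20 = \left(5 + i\right) + 20 = 25 + i$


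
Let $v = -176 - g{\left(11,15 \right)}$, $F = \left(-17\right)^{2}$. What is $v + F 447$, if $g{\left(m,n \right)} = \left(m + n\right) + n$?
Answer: $128966$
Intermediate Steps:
$F = 289$
$g{\left(m,n \right)} = m + 2 n$
$v = -217$ ($v = -176 - \left(11 + 2 \cdot 15\right) = -176 - \left(11 + 30\right) = -176 - 41 = -217$)
$v + F 447 = -217 + 289 \cdot 447 = -217 + 129183 = 128966$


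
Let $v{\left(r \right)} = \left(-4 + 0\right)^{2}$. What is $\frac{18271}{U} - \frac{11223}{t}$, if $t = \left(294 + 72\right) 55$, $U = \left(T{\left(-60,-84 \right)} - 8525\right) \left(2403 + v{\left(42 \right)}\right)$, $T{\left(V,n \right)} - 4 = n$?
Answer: $- \frac{15598673041}{27934394290} \approx -0.5584$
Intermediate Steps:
$T{\left(V,n \right)} = 4 + n$
$v{\left(r \right)} = 16$ ($v{\left(r \right)} = \left(-4\right)^{2} = 16$)
$U = -20815495$ ($U = \left(\left(4 - 84\right) - 8525\right) \left(2403 + 16\right) = \left(-80 - 8525\right) 2419 = \left(-8605\right) 2419 = -20815495$)
$t = 20130$ ($t = 366 \cdot 55 = 20130$)
$\frac{18271}{U} - \frac{11223}{t} = \frac{18271}{-20815495} - \frac{11223}{20130} = 18271 \left(- \frac{1}{20815495}\right) - \frac{3741}{6710} = - \frac{18271}{20815495} - \frac{3741}{6710} = - \frac{15598673041}{27934394290}$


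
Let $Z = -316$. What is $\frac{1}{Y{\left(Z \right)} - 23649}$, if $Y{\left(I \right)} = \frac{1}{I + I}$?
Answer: $- \frac{632}{14946169} \approx -4.2285 \cdot 10^{-5}$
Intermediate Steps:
$Y{\left(I \right)} = \frac{1}{2 I}$
$\frac{1}{Y{\left(Z \right)} - 23649} = \frac{1}{\frac{1}{2 \left(-316\right)} - 23649} = \frac{1}{\frac{1}{2} \left(- \frac{1}{316}\right) - 23649} = \frac{1}{- \frac{1}{632} - 23649} = \frac{1}{- \frac{14946169}{632}} = - \frac{632}{14946169}$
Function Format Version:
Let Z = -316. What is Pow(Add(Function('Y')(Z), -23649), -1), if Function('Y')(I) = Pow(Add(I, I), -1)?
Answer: Rational(-632, 14946169) ≈ -4.2285e-5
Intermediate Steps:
Function('Y')(I) = Mul(Rational(1, 2), Pow(I, -1)) (Function('Y')(I) = Pow(Mul(2, I), -1) = Mul(Rational(1, 2), Pow(I, -1)))
Pow(Add(Function('Y')(Z), -23649), -1) = Pow(Add(Mul(Rational(1, 2), Pow(-316, -1)), -23649), -1) = Pow(Add(Mul(Rational(1, 2), Rational(-1, 316)), -23649), -1) = Pow(Add(Rational(-1, 632), -23649), -1) = Pow(Rational(-14946169, 632), -1) = Rational(-632, 14946169)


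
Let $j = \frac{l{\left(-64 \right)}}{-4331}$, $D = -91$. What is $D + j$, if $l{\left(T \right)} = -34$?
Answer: $- \frac{394087}{4331} \approx -90.992$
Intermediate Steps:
$j = \frac{34}{4331}$ ($j = - \frac{34}{-4331} = \left(-34\right) \left(- \frac{1}{4331}\right) = \frac{34}{4331} \approx 0.0078504$)
$D + j = -91 + \frac{34}{4331} = - \frac{394087}{4331}$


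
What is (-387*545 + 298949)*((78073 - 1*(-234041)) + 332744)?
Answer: 56769429172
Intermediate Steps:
(-387*545 + 298949)*((78073 - 1*(-234041)) + 332744) = (-210915 + 298949)*((78073 + 234041) + 332744) = 88034*(312114 + 332744) = 88034*644858 = 56769429172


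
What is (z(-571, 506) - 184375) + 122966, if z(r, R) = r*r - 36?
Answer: 264596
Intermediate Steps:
z(r, R) = -36 + r² (z(r, R) = r² - 36 = -36 + r²)
(z(-571, 506) - 184375) + 122966 = ((-36 + (-571)²) - 184375) + 122966 = ((-36 + 326041) - 184375) + 122966 = (326005 - 184375) + 122966 = 141630 + 122966 = 264596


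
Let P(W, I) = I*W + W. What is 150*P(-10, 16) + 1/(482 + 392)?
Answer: -22286999/874 ≈ -25500.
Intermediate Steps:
P(W, I) = W + I*W
150*P(-10, 16) + 1/(482 + 392) = 150*(-10*(1 + 16)) + 1/(482 + 392) = 150*(-10*17) + 1/874 = 150*(-170) + 1/874 = -25500 + 1/874 = -22286999/874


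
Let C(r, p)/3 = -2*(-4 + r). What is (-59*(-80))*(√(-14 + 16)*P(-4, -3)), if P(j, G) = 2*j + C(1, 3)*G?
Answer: -292640*√2 ≈ -4.1386e+5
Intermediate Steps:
C(r, p) = 24 - 6*r (C(r, p) = 3*(-2*(-4 + r)) = 3*(8 - 2*r) = 24 - 6*r)
P(j, G) = 2*j + 18*G (P(j, G) = 2*j + (24 - 6*1)*G = 2*j + (24 - 6)*G = 2*j + 18*G)
(-59*(-80))*(√(-14 + 16)*P(-4, -3)) = (-59*(-80))*(√(-14 + 16)*(2*(-4) + 18*(-3))) = 4720*(√2*(-8 - 54)) = 4720*(√2*(-62)) = 4720*(-62*√2) = -292640*√2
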